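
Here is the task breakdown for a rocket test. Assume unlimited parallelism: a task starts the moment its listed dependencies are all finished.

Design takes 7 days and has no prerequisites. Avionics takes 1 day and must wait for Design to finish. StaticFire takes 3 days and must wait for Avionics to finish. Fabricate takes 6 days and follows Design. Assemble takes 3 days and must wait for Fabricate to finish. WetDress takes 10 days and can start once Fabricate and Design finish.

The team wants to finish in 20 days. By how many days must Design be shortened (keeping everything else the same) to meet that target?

3

Current finish: 23 days; target: 20.
Design is on every critical path, so each day cut from Design cuts the finish by one (this holds down to a finish of 17).
Need 23 − 20 = 3 days off Design → Design becomes 4 days, finish becomes 20.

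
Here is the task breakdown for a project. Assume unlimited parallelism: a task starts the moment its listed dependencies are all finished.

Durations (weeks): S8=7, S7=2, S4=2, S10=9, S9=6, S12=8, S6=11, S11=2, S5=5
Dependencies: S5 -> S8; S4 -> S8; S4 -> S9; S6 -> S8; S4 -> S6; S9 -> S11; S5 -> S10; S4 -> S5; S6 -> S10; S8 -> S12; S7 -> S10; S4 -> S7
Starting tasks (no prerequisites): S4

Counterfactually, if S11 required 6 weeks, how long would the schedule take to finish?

28

The binding path is S4→S6→S8→S12 = 2+11+7+8 = 28; finish at 28 weeks.
S11 has 18 weeks of float (longest path through it is 10).
No other chain overtakes it, so the finish is 28 weeks.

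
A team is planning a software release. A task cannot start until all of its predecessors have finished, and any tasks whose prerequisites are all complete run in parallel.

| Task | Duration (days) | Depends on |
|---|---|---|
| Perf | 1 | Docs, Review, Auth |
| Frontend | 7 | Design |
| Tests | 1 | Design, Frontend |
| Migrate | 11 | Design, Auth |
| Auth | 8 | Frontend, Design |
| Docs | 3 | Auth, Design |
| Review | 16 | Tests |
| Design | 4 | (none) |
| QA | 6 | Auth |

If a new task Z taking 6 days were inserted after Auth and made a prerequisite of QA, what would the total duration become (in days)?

Originally the software release takes 30 days.
With Z inserted, QA now waits for max(Auth, Z).
New critical path: Design→Frontend→Auth→Z→QA = 4+7+8+6+6 = 31 ⇒ 31 days.

31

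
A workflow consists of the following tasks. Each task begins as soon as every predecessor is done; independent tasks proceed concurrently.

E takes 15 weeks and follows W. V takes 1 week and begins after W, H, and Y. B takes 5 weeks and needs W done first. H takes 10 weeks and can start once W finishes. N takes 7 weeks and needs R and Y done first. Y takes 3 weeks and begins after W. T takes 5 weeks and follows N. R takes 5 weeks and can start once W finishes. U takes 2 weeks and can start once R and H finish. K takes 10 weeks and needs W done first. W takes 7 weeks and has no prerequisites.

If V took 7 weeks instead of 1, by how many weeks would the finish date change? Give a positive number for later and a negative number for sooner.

0

Baseline: W→R→N→T = 7+5+7+5 = 24 → 24 weeks.
V is off the critical path — its longest chain is 18 weeks, giving 6 of slack.
That remains the longest chain; total 24 weeks.
Change in finish: 24 − 24 = +0 weeks.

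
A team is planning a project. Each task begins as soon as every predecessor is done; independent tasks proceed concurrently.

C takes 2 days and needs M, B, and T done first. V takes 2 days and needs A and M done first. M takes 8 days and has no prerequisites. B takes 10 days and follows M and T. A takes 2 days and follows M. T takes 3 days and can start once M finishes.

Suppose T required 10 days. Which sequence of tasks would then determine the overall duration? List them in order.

Actual critical path: M→T→B→C = 8+3+10+2 = 23 ⇒ 23 days.
Since T is critical, the +7 change carries straight to that chain (now 30 days).
The critical path is still M→T→B→C; finish is now 30 days.

M, T, B, C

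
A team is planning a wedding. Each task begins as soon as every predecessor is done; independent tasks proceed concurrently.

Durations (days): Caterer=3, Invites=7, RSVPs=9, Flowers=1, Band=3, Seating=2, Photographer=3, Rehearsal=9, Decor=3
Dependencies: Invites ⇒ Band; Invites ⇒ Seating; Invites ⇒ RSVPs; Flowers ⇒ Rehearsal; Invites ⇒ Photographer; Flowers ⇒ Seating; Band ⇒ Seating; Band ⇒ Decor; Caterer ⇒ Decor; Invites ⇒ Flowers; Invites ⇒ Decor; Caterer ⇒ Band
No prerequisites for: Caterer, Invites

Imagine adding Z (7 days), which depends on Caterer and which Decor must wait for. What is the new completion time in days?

Originally the project takes 17 days.
With Z inserted, Decor now waits for max(Caterer, Invites, Band, Z).
New critical path: Invites→Flowers→Rehearsal = 7+1+9 = 17 ⇒ 17 days.

17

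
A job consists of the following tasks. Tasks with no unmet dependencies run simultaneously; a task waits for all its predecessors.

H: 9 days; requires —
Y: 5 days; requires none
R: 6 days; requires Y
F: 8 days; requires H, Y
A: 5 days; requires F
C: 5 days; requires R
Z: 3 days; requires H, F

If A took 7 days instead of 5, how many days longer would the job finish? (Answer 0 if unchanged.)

The binding path is H→F→A = 9+8+5 = 22; finish at 22 days.
A lies on that path, so at 7 days the path becomes 24 days.
That remains the longest chain; total 24 days.
Change in finish: 24 − 22 = +2 days.

2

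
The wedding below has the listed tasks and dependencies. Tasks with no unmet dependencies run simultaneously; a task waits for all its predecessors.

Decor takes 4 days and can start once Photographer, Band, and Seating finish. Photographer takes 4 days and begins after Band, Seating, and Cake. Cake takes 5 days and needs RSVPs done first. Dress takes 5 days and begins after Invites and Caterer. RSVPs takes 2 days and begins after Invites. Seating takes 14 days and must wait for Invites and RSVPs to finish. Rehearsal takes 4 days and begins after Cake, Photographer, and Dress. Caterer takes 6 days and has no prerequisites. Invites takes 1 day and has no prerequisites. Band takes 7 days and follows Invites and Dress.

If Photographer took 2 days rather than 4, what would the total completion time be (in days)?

Baseline: Caterer→Dress→Band→Photographer→Rehearsal = 6+5+7+4+4 = 26 → 26 days.
Photographer is on the critical path; changing it to 2 makes that path 24 days.
No other chain overtakes it, so the finish is 24 days.

24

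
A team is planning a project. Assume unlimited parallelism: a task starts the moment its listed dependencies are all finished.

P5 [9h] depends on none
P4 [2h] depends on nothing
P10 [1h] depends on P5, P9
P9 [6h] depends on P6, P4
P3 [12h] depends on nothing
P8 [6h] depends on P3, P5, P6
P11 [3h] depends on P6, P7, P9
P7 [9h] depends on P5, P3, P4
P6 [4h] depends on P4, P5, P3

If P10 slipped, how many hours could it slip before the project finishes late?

The longest chain is P3→P6→P9→P11 = 12+4+6+3 = 25; overall finish 25 hours.
The longest chain containing P10 totals 23 hours.
Float = 25 − 23 = 2.

2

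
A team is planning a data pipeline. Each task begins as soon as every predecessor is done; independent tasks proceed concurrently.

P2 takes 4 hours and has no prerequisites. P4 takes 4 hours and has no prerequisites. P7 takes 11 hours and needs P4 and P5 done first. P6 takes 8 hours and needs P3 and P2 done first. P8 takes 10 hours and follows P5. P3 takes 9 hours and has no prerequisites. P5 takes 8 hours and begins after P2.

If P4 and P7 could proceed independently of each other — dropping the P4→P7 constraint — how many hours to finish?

23

Original critical path: P2→P5→P7 = 4+8+11 = 23 ⇒ 23 hours.
Dropping P4→P7 doesn't change P7's earliest start (12); another predecessor still binds.
New critical path: P2→P5→P7 = 4+8+11 = 23 ⇒ 23 hours.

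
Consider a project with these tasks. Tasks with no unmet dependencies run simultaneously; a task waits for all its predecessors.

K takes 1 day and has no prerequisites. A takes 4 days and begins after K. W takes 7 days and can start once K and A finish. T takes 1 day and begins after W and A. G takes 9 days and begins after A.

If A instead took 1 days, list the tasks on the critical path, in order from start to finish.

Baseline: K→A→G = 1+4+9 = 14 → 14 days.
A lies on that path, so at 1 day the path becomes 11 days.
The critical path is still K→A→G; finish is now 11 days.

K, A, G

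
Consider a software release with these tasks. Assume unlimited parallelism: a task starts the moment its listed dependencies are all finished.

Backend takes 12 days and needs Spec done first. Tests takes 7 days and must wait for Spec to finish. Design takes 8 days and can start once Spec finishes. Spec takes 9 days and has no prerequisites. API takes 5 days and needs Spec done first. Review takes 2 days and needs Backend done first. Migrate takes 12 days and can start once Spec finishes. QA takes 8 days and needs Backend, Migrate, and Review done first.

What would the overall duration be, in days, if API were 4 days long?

31

Baseline: Spec→Backend→Review→QA = 9+12+2+8 = 31 → 31 days.
API is off the critical path — its longest chain is 14 days, giving 17 of slack.
The critical path is still Spec→Backend→Review→QA; finish is now 31 days.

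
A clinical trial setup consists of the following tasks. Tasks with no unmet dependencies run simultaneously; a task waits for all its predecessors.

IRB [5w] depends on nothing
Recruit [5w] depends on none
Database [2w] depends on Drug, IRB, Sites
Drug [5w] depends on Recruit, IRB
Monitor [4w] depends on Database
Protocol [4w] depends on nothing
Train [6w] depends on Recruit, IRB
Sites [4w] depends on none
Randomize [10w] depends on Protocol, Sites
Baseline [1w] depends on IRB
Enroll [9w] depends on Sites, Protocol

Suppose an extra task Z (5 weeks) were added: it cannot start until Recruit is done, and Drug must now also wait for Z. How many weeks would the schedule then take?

21

Originally the schedule takes 16 weeks.
With Z inserted, Drug now waits for max(Recruit, IRB, Z).
New critical path: Recruit→Z→Drug→Database→Monitor = 5+5+5+2+4 = 21 ⇒ 21 weeks.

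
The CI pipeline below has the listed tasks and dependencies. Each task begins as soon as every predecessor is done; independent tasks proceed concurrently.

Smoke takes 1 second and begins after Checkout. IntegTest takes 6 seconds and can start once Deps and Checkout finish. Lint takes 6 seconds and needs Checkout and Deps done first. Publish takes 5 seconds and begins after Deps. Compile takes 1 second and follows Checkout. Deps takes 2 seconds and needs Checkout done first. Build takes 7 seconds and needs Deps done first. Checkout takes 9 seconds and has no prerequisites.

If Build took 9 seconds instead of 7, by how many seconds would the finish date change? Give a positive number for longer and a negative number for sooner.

2

The binding path is Checkout→Deps→Build = 9+2+7 = 18; finish at 18 seconds.
Build lies on that path, so at 9 seconds the path becomes 20 seconds.
No other chain overtakes it, so the finish is 20 seconds.
Change in finish: 20 − 18 = +2 seconds.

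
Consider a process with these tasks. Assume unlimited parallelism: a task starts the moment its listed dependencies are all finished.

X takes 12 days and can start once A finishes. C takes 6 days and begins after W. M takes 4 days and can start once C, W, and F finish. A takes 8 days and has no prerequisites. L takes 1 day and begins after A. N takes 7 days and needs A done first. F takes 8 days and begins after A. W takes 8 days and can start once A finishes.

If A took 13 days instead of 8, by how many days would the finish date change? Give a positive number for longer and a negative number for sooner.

5

Critical path before the change: A→W→C→M = 8+8+6+4 = 26 giving 26 days.
Since A is critical, the +5 change carries straight to that chain (now 31 days).
No other chain overtakes it, so the finish is 31 days.
Change in finish: 31 − 26 = +5 days.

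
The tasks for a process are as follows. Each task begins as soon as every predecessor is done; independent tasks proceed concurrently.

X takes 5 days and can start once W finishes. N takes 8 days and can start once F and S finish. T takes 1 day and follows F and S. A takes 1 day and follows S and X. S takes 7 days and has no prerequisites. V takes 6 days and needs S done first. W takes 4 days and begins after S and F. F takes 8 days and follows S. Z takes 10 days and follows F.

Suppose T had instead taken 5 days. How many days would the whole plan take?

25

As given, the longest chain is S→F→W→X→A = 7+8+4+5+1 = 25, so the finish is 25 days.
T is off the critical path — its longest chain is 16 days, giving 9 of slack.
That remains the longest chain; total 25 days.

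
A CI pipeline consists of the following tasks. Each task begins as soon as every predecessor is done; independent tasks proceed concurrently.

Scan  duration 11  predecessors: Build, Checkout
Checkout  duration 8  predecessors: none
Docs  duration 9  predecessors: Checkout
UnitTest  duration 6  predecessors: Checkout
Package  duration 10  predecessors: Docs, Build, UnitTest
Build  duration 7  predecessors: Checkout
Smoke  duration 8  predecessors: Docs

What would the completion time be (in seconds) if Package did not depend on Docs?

26

Original critical path: Checkout→Docs→Package = 8+9+10 = 27 ⇒ 27 seconds.
Without Docs→Package, Package's earliest start moves from 17 to 15.
After: Checkout→Build→Scan = 8+7+11 = 26 → 26 seconds.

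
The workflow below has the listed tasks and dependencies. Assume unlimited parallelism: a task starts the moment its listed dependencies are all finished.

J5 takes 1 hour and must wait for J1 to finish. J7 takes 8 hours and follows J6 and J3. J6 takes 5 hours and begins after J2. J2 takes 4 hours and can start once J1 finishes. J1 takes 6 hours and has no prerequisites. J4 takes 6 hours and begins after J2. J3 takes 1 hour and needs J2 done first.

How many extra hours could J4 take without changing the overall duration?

7

J1→J2→J6→J7 = 6+4+5+8 = 23 sets the makespan at 23 hours.
Longest path through J4: 16 hours (earliest finish 16, latest finish 23).
Slack of J4 = 17 − 10 = 7 hours.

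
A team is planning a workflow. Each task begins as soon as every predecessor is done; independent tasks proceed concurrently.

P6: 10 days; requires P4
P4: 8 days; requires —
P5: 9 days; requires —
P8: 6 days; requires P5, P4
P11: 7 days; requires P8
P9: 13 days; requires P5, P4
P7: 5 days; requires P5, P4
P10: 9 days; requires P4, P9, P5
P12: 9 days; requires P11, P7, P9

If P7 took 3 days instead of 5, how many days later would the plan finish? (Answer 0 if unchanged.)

0

Baseline: P5→P8→P11→P12 = 9+6+7+9 = 31 → 31 days.
P7 has 8 days of float (longest path through it is 23).
That remains the longest chain; total 31 days.
Change in finish: 31 − 31 = +0 days.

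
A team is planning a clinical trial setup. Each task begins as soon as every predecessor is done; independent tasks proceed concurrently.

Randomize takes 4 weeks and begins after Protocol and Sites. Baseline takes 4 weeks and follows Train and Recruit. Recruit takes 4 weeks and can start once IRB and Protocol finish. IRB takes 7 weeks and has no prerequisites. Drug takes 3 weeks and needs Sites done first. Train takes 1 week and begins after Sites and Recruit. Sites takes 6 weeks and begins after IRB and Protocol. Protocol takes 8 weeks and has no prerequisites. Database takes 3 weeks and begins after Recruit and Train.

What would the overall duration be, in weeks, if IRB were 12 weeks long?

23

Baseline: Protocol→Sites→Train→Baseline = 8+6+1+4 = 19 → 19 weeks.
The longest path through IRB is only 18 weeks, so IRB has float 1.
Now IRB→Sites→Train→Baseline = 12+6+1+4 = 23 is longest, so the finish becomes 23 weeks.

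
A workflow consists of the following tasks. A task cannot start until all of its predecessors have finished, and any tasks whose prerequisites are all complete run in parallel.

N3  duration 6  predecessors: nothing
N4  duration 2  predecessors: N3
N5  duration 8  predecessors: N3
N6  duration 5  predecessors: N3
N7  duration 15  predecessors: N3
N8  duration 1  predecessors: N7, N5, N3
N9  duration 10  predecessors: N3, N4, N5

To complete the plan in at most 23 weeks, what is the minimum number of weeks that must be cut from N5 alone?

Current finish: 24 weeks; target: 23.
N5 is on every critical path, so each week cut from N5 cuts the finish by one (this holds down to a finish of 22).
Need 24 − 23 = 1 week off N5 → N5 becomes 7 weeks, finish becomes 23.

1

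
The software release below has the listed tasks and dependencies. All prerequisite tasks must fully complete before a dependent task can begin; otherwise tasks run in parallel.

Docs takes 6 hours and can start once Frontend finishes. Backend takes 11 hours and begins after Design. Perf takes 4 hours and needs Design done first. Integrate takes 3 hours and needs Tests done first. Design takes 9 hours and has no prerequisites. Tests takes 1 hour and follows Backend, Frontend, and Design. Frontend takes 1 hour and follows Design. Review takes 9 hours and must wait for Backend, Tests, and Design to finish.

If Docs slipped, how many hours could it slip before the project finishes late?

Critical path: Design→Backend→Tests→Review = 9+11+1+9 = 30, so the finish is 30 hours.
Longest path through Docs: 16 hours (earliest finish 16, latest finish 30).
Float = 30 − 16 = 14.

14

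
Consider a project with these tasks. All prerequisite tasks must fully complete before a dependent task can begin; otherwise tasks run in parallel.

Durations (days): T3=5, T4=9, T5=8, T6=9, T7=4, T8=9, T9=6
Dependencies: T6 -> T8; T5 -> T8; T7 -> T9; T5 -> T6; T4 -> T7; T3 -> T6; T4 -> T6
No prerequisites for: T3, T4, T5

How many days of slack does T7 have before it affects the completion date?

8

Critical path: T4→T6→T8 = 9+9+9 = 27, so the finish is 27 days.
T7 finishes as early as 13 and must finish by 21.
Float = 27 − 19 = 8.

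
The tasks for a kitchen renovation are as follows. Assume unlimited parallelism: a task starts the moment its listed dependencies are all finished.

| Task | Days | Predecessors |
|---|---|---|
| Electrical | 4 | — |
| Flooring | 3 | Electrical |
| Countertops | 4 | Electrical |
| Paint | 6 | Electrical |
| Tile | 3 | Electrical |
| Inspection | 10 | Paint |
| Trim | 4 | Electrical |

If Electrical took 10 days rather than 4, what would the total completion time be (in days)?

26

Baseline: Electrical→Paint→Inspection = 4+6+10 = 20 → 20 days.
Since Electrical is critical, the +6 change carries straight to that chain (now 26 days).
The critical path is still Electrical→Paint→Inspection; finish is now 26 days.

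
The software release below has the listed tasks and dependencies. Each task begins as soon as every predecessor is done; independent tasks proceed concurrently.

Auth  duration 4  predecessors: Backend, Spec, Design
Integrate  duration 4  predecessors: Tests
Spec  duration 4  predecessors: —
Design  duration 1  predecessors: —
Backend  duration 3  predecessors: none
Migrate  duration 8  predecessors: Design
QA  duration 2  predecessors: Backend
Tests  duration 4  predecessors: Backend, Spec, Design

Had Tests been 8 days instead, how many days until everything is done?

16

Baseline: Spec→Tests→Integrate = 4+4+4 = 12 → 12 days.
Since Tests is critical, the +4 change carries straight to that chain (now 16 days).
No other chain overtakes it, so the finish is 16 days.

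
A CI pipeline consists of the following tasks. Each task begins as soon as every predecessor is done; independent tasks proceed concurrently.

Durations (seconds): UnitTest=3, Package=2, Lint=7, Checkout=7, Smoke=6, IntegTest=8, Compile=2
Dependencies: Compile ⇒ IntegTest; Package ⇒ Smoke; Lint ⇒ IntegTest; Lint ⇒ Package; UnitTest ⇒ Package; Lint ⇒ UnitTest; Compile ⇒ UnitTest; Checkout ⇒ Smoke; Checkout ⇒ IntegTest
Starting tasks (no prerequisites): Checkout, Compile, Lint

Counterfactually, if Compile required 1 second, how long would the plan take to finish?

The binding path is Lint→UnitTest→Package→Smoke = 7+3+2+6 = 18; finish at 18 seconds.
Compile is off the critical path — its longest chain is 13 seconds, giving 5 of slack.
That remains the longest chain; total 18 seconds.

18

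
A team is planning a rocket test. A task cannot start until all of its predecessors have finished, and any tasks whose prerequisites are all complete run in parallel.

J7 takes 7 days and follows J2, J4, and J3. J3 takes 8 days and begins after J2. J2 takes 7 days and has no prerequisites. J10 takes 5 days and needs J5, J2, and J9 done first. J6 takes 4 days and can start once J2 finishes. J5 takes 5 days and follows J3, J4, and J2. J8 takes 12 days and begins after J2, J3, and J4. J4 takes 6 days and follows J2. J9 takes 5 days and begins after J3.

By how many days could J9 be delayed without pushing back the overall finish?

2

The longest chain is J2→J3→J8 = 7+8+12 = 27; overall finish 27 days.
The longest chain containing J9 totals 25 days.
Slack of J9 = 17 − 15 = 2 days.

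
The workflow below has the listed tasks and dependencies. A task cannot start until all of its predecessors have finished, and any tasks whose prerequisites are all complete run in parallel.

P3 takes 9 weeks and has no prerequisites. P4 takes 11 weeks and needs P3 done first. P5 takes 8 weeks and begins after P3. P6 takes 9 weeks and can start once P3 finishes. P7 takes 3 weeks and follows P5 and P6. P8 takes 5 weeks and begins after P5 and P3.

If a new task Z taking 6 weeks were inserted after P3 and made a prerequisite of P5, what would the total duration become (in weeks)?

28

Originally the plan takes 22 weeks.
With Z inserted, P5 now waits for max(P3, Z).
New critical path: P3→Z→P5→P8 = 9+6+8+5 = 28 ⇒ 28 weeks.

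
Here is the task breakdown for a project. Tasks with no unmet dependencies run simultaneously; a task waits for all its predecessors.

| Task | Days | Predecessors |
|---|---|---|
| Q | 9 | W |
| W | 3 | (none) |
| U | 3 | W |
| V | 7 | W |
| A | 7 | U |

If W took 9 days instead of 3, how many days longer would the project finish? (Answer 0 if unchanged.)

As given, the longest chain is W→U→A = 3+3+7 = 13, so the finish is 13 days.
W is on the critical path; changing it to 9 makes that path 19 days.
The critical path is still W→U→A; finish is now 19 days.
Change in finish: 19 − 13 = +6 days.

6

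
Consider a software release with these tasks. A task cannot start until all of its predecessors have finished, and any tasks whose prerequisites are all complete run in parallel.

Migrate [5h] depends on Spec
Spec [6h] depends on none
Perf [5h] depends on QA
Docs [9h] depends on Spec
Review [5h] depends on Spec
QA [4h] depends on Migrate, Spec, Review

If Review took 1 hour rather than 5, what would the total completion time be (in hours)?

20

Critical path before the change: Spec→Review→QA→Perf = 6+5+4+5 = 20 giving 20 hours.
Review lies on that path, so at 1 hour the path becomes 16 hours.
Now Spec→Migrate→QA→Perf = 6+5+4+5 = 20 is longest, so the finish becomes 20 hours.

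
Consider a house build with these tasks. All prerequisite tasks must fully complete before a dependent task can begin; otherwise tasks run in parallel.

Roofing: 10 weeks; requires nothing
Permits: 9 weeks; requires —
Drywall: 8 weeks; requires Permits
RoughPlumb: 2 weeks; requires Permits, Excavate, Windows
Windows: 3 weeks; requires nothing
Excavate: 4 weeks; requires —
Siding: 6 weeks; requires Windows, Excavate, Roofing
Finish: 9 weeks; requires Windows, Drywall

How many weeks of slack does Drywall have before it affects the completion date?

The longest chain is Permits→Drywall→Finish = 9+8+9 = 26; overall finish 26 weeks.
Drywall finishes as early as 17 and must finish by 17.
Float = 26 − 26 = 0.

0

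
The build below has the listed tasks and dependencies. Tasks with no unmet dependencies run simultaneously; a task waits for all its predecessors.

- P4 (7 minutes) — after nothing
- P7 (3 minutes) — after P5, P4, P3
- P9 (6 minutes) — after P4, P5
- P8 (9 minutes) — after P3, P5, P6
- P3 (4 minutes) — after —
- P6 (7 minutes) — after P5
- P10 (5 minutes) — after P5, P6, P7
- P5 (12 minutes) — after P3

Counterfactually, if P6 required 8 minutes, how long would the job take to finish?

33

Critical path before the change: P3→P5→P6→P8 = 4+12+7+9 = 32 giving 32 minutes.
P6 lies on that path, so at 8 minutes the path becomes 33 minutes.
That remains the longest chain; total 33 minutes.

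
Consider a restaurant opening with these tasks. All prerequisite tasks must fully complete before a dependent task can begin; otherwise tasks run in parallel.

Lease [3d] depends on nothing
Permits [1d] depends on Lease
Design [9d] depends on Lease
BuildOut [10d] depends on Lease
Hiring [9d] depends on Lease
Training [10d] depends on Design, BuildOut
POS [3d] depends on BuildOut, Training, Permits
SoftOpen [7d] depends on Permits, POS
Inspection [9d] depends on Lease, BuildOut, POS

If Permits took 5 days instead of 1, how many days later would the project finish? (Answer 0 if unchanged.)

0

Critical path before the change: Lease→BuildOut→Training→POS→Inspection = 3+10+10+3+9 = 35 giving 35 days.
Permits has 19 days of float (longest path through it is 16).
That remains the longest chain; total 35 days.
Change in finish: 35 − 35 = +0 days.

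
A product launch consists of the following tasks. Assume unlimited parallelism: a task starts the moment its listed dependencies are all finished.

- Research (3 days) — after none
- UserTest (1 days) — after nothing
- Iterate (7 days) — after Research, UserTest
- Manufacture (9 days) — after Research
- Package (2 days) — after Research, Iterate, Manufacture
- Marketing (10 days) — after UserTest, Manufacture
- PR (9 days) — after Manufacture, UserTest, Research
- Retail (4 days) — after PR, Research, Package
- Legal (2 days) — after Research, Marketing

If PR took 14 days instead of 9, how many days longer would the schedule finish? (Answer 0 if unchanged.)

5

Actual critical path: Research→Manufacture→PR→Retail = 3+9+9+4 = 25 ⇒ 25 days.
PR lies on that path, so at 14 days the path becomes 30 days.
No other chain overtakes it, so the finish is 30 days.
Change in finish: 30 − 25 = +5 days.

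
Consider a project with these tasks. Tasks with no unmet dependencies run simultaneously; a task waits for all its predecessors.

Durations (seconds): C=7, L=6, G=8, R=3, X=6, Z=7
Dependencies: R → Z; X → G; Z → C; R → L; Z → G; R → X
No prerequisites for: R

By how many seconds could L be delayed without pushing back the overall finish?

R→Z→G = 3+7+8 = 18 sets the makespan at 18 seconds.
Longest path through L: 9 seconds (earliest finish 9, latest finish 18).
So L can slip 18 − 9 = 9 seconds.

9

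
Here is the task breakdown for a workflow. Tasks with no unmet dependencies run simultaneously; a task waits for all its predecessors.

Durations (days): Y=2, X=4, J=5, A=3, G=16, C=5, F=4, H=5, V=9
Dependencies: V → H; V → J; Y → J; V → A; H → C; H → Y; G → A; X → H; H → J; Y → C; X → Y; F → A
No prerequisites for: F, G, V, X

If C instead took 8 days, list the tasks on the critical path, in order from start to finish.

V, H, Y, C

Critical path before the change: V→H→Y→C = 9+5+2+5 = 21 giving 21 days.
C lies on that path, so at 8 days the path becomes 24 days.
No other chain overtakes it, so the finish is 24 days.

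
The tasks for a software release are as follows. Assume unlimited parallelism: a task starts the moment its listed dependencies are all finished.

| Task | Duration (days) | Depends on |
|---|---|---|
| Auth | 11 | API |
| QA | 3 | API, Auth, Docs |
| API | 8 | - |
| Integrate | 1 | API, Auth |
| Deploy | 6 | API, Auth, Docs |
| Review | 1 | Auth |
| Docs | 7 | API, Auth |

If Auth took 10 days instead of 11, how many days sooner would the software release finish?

Actual critical path: API→Auth→Docs→Deploy = 8+11+7+6 = 32 ⇒ 32 days.
Since Auth is critical, the -1 change carries straight to that chain (now 31 days).
No other chain overtakes it, so the finish is 31 days.
Change in finish: 31 − 32 = -1 days.

1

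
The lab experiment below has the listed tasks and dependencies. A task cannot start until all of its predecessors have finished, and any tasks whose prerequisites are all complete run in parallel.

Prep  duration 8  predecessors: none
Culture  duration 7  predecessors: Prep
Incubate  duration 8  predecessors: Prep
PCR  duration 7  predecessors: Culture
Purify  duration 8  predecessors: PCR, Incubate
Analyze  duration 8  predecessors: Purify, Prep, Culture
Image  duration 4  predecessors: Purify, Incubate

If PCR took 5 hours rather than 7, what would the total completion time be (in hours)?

36

Critical path before the change: Prep→Culture→PCR→Purify→Analyze = 8+7+7+8+8 = 38 giving 38 hours.
PCR lies on that path, so at 5 hours the path becomes 36 hours.
No other chain overtakes it, so the finish is 36 hours.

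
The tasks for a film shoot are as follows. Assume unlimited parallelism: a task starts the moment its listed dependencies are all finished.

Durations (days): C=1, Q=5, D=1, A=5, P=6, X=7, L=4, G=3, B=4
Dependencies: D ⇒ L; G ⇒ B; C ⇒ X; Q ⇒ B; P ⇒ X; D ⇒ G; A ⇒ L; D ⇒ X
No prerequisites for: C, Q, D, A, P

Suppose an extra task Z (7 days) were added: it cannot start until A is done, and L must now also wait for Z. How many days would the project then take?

16

Originally the project takes 13 days.
With Z inserted, L now waits for max(A, D, Z).
New critical path: A→Z→L = 5+7+4 = 16 ⇒ 16 days.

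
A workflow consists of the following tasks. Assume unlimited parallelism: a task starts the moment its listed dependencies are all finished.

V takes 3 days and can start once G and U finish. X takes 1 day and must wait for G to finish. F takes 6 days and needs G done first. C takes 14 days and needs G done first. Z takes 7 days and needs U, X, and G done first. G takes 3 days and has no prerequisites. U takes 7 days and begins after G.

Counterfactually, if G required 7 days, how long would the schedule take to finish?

Actual critical path: G→U→Z = 3+7+7 = 17 ⇒ 17 days.
G is on the critical path; changing it to 7 makes that path 21 days.
No other chain overtakes it, so the finish is 21 days.

21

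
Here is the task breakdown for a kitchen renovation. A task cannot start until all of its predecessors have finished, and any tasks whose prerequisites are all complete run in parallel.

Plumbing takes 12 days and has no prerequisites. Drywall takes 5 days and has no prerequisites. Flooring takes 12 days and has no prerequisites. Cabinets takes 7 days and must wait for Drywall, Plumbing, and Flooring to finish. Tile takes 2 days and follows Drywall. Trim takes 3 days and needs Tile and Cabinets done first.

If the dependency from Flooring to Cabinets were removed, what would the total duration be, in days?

Original critical path: Plumbing→Cabinets→Trim = 12+7+3 = 22 ⇒ 22 days.
Dropping Flooring→Cabinets doesn't change Cabinets's earliest start (12); another predecessor still binds.
The longest chain is now Plumbing→Cabinets→Trim = 12+7+3 = 22, so the plan takes 22 days.

22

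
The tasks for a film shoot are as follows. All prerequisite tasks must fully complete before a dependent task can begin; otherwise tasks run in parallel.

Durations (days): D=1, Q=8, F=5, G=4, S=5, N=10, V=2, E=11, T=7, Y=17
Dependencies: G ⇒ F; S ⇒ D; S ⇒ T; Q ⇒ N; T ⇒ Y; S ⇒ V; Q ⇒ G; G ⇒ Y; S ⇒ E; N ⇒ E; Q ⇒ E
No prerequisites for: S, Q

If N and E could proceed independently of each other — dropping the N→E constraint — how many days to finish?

Original critical path: S→T→Y = 5+7+17 = 29 ⇒ 29 days.
Without N→E, E's earliest start moves from 18 to 8.
After: S→T→Y = 5+7+17 = 29 → 29 days.

29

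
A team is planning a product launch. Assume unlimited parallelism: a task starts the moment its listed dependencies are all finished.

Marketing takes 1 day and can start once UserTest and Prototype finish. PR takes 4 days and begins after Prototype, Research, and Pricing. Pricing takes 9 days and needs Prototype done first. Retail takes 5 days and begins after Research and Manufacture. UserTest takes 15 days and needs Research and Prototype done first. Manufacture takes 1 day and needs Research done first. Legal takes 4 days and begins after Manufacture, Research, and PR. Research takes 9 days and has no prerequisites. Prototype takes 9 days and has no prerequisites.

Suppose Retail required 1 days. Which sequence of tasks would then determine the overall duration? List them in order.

Prototype, Pricing, PR, Legal

Critical path before the change: Prototype→Pricing→PR→Legal = 9+9+4+4 = 26 giving 26 days.
Retail is off the critical path — its longest chain is 15 days, giving 11 of slack.
That remains the longest chain; total 26 days.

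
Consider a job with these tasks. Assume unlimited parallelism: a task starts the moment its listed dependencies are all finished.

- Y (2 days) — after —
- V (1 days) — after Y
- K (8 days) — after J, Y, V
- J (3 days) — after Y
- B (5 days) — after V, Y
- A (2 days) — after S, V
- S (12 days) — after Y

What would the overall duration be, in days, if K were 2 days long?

Baseline: Y→S→A = 2+12+2 = 16 → 16 days.
K is off the critical path — its longest chain is 13 days, giving 3 of slack.
No other chain overtakes it, so the finish is 16 days.

16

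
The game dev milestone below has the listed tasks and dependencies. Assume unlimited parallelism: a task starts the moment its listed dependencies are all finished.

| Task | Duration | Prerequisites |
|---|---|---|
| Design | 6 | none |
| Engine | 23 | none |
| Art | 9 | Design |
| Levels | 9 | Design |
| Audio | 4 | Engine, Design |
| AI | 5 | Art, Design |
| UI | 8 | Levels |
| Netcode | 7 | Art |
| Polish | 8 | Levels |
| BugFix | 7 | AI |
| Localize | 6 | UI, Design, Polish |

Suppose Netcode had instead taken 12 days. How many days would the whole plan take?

Critical path before the change: Design→Levels→UI→Localize = 6+9+8+6 = 29 giving 29 days.
The longest path through Netcode is only 22 days, so Netcode has float 7.
No other chain overtakes it, so the finish is 29 days.

29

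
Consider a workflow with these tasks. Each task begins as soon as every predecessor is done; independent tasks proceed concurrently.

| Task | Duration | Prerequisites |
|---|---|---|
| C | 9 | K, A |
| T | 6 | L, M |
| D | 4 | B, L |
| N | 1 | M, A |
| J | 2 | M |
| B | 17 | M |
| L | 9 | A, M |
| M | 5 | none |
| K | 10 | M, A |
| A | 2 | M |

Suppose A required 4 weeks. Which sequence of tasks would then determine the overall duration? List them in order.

M, A, K, C

The binding path is M→A→K→C = 5+2+10+9 = 26; finish at 26 weeks.
A is on the critical path; changing it to 4 makes that path 28 weeks.
The critical path is still M→A→K→C; finish is now 28 weeks.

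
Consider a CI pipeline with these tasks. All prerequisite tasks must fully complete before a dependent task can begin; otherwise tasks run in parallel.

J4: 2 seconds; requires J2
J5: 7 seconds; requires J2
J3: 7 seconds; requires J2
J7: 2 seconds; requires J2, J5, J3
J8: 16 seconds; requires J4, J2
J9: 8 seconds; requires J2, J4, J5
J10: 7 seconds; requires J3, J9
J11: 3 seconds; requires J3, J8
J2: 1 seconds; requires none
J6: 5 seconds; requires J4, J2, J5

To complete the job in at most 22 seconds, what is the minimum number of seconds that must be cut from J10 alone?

Current finish: 23 seconds; target: 22.
J10 is on every critical path, so each second cut from J10 cuts the finish by one (this holds down to a finish of 22).
Need 23 − 22 = 1 second off J10 → J10 becomes 6 seconds, finish becomes 22.

1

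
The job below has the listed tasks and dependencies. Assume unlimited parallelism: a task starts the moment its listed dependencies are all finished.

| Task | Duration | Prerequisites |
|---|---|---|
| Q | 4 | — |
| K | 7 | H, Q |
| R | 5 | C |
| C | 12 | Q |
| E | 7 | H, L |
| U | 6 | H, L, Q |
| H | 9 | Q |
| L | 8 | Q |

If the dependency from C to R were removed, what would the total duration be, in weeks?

20

With the dependency in place, Q→C→R = 4+12+5 = 21 sets the finish at 21 weeks.
Without C→R, R's earliest start moves from 16 to 0.
The longest chain is now Q→H→K = 4+9+7 = 20, so the schedule takes 20 weeks.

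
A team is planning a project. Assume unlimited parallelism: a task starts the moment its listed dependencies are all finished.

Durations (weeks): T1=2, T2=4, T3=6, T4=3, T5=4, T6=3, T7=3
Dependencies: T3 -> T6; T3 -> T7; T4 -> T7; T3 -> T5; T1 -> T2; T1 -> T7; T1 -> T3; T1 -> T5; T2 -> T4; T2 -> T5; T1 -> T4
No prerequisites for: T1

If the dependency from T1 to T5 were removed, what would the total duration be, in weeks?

12

Before: longest chain T1→T2→T4→T7 = 2+4+3+3 = 12, finish 12.
Dropping T1→T5 doesn't change T5's earliest start (8); another predecessor still binds.
The longest chain is now T1→T2→T4→T7 = 2+4+3+3 = 12, so the project takes 12 weeks.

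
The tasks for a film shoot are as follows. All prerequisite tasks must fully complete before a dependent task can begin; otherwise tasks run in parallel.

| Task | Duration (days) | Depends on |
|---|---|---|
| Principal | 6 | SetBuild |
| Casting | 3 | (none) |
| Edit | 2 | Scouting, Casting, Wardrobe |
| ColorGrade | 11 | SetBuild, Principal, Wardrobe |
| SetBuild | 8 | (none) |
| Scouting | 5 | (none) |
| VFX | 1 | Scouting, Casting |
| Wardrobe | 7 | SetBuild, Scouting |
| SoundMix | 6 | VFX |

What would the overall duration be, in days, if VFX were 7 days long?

26

The binding path is SetBuild→Wardrobe→ColorGrade = 8+7+11 = 26; finish at 26 days.
VFX has 14 days of float (longest path through it is 12).
The critical path is still SetBuild→Wardrobe→ColorGrade; finish is now 26 days.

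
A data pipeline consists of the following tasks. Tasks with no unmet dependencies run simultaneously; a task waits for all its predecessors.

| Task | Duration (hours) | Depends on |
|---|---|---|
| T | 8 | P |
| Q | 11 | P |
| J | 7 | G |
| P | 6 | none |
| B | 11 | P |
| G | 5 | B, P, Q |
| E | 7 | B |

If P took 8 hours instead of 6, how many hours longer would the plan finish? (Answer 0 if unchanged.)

As given, the longest chain is P→B→G→J = 6+11+5+7 = 29, so the finish is 29 hours.
Since P is critical, the +2 change carries straight to that chain (now 31 hours).
That remains the longest chain; total 31 hours.
Change in finish: 31 − 29 = +2 hours.

2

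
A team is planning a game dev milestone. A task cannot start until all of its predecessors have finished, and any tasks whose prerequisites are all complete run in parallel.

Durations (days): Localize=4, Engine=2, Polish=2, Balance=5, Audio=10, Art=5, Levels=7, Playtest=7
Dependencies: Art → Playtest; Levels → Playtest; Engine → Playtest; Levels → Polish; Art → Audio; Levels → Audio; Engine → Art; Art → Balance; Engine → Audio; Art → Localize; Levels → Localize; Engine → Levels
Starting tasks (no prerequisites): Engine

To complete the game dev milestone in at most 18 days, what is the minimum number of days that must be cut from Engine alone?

Current finish: 19 days; target: 18.
Engine is on every critical path, so each day cut from Engine cuts the finish by one (this holds down to a finish of 18).
Need 19 − 18 = 1 day off Engine → Engine becomes 1 day, finish becomes 18.

1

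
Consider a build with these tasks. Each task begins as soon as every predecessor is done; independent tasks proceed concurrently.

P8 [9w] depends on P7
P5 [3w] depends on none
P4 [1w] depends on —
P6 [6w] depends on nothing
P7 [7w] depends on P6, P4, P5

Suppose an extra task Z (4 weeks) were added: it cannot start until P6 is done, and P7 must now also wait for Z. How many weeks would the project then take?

Originally the project takes 22 weeks.
With Z inserted, P7 now waits for max(P6, P4, P5, Z).
New critical path: P6→Z→P7→P8 = 6+4+7+9 = 26 ⇒ 26 weeks.

26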